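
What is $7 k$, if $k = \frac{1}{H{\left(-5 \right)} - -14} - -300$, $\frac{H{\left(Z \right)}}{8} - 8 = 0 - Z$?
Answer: $\frac{247807}{118} \approx 2100.1$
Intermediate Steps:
$H{\left(Z \right)} = 64 - 8 Z$ ($H{\left(Z \right)} = 64 + 8 \left(0 - Z\right) = 64 + 8 \left(- Z\right) = 64 - 8 Z$)
$k = \frac{35401}{118}$ ($k = \frac{1}{\left(64 - -40\right) - -14} - -300 = \frac{1}{\left(64 + 40\right) + 14} + 300 = \frac{1}{104 + 14} + 300 = \frac{1}{118} + 300 = \frac{35401}{118} \approx 300.01$)
$7 k = 7 \cdot \frac{35401}{118} = \frac{247807}{118}$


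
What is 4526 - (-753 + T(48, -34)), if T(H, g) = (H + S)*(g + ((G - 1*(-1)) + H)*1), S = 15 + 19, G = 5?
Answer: 3639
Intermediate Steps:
S = 34
T(H, g) = (34 + H)*(6 + H + g) (T(H, g) = (H + 34)*(g + ((5 - 1*(-1)) + H)*1) = (34 + H)*(g + ((5 + 1) + H)*1) = (34 + H)*(g + (6 + H)*1) = (34 + H)*(g + (6 + H)) = (34 + H)*(6 + H + g))
4526 - (-753 + T(48, -34)) = 4526 - (-753 + (204 + 48² + 34*(-34) + 40*48 + 48*(-34))) = 4526 - (-753 + (204 + 2304 - 1156 + 1920 - 1632)) = 4526 - (-753 + 1640) = 4526 - 1*887 = 4526 - 887 = 3639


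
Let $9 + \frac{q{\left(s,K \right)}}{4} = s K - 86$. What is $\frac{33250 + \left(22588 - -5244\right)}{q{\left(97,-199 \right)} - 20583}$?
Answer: $- \frac{8726}{14025} \approx -0.62217$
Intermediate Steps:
$q{\left(s,K \right)} = -380 + 4 K s$ ($q{\left(s,K \right)} = -36 + 4 \left(s K - 86\right) = -36 + 4 \left(K s - 86\right) = -36 + 4 \left(-86 + K s\right) = -36 + \left(-344 + 4 K s\right) = -380 + 4 K s$)
$\frac{33250 + \left(22588 - -5244\right)}{q{\left(97,-199 \right)} - 20583} = \frac{33250 + \left(22588 - -5244\right)}{\left(-380 + 4 \left(-199\right) 97\right) - 20583} = \frac{33250 + \left(22588 + 5244\right)}{\left(-380 - 77212\right) - 20583} = \frac{33250 + 27832}{-77592 - 20583} = \frac{61082}{-98175} = 61082 \left(- \frac{1}{98175}\right) = - \frac{8726}{14025}$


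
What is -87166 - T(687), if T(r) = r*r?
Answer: -559135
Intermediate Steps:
T(r) = r²
-87166 - T(687) = -87166 - 1*687² = -87166 - 1*471969 = -87166 - 471969 = -559135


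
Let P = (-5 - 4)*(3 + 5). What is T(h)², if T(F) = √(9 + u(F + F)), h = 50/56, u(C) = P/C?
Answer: -783/25 ≈ -31.320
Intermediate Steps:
P = -72 (P = -9*8 = -72)
u(C) = -72/C
h = 25/28 (h = 50*(1/56) = 25/28 ≈ 0.89286)
T(F) = √(9 - 36/F) (T(F) = √(9 - 72/(F + F)) = √(9 - 72*1/(2*F)) = √(9 - 36/F))
T(h)² = (3*√((-4 + 25/28)/(25/28)))² = (3*√((28/25)*(-87/28)))² = (3*√(-87/25))² = (3*(I*√87/5))² = (3*I*√87/5)² = -783/25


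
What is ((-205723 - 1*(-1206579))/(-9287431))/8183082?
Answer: -500428/37999904721171 ≈ -1.3169e-8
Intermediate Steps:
((-205723 - 1*(-1206579))/(-9287431))/8183082 = ((-205723 + 1206579)*(-1/9287431))*(1/8183082) = (1000856*(-1/9287431))*(1/8183082) = -1000856/9287431*1/8183082 = -500428/37999904721171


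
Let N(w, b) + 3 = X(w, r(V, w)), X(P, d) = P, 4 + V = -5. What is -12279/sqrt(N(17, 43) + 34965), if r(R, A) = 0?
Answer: -12279*sqrt(34979)/34979 ≈ -65.654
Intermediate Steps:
V = -9 (V = -4 - 5 = -9)
N(w, b) = -3 + w
-12279/sqrt(N(17, 43) + 34965) = -12279/sqrt((-3 + 17) + 34965) = -12279/sqrt(14 + 34965) = -12279*sqrt(34979)/34979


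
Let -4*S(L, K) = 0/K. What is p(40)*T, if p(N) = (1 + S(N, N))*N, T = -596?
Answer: -23840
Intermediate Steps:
S(L, K) = 0 (S(L, K) = -0/K = -1/4*0 = 0)
p(N) = N (p(N) = (1 + 0)*N = 1*N = N)
p(40)*T = 40*(-596) = -23840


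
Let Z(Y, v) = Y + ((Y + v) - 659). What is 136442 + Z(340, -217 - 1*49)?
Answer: 136197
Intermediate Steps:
Z(Y, v) = -659 + v + 2*Y (Z(Y, v) = Y + (-659 + Y + v) = -659 + v + 2*Y)
136442 + Z(340, -217 - 1*49) = 136442 + (-659 + (-217 - 1*49) + 2*340) = 136442 + (-659 + (-217 - 49) + 680) = 136442 + (-659 - 266 + 680) = 136442 - 245 = 136197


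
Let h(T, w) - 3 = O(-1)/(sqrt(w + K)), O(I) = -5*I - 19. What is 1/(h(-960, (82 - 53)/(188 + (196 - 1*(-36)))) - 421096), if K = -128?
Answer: -22625747983/9527544095487739 - 28*I*sqrt(5641755)/9527544095487739 ≈ -2.3748e-6 - 6.9805e-12*I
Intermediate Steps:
O(I) = -19 - 5*I
h(T, w) = 3 - 14/sqrt(-128 + w) (h(T, w) = 3 + (-19 - 5*(-1))/(sqrt(w - 128)) = 3 + (-19 + 5)/(sqrt(-128 + w)) = 3 - 14/sqrt(-128 + w))
1/(h(-960, (82 - 53)/(188 + (196 - 1*(-36)))) - 421096) = 1/((3 - 14/sqrt(-128 + (82 - 53)/(188 + (196 - 1*(-36))))) - 421096) = 1/((3 - 14/sqrt(-128 + 29/(188 + (196 + 36)))) - 421096) = 1/((3 - 14/sqrt(-128 + 29/(188 + 232))) - 421096) = 1/((3 - 14/sqrt(-128 + 29/420)) - 421096) = 1/((3 - (-28)*I*sqrt(5641755)/53731) - 421096) = 1/((3 + 28*I*sqrt(5641755)/53731) - 421096) = 1/(-421093 + 28*I*sqrt(5641755)/53731)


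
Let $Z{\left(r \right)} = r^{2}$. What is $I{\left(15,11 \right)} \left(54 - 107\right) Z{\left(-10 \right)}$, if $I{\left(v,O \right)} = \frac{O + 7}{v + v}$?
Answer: $-3180$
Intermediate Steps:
$I{\left(v,O \right)} = \frac{7 + O}{2 v}$
$I{\left(15,11 \right)} \left(54 - 107\right) Z{\left(-10 \right)} = \frac{7 + 11}{2 \cdot 15} \left(54 - 107\right) \left(-10\right)^{2} = \frac{1}{2} \cdot \frac{1}{15} \cdot 18 \left(54 - 107\right) 100 = \frac{3}{5} \left(-53\right) 100 = \left(- \frac{159}{5}\right) 100 = -3180$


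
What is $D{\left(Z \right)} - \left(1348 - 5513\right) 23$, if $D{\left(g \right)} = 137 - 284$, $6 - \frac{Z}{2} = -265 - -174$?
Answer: $95648$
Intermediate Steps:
$Z = 194$ ($Z = 12 - 2 \left(-265 - -174\right) = 12 - 2 \left(-265 + 174\right) = 12 - -182 = 12 + 182 = 194$)
$D{\left(g \right)} = -147$ ($D{\left(g \right)} = 137 - 284 = -147$)
$D{\left(Z \right)} - \left(1348 - 5513\right) 23 = -147 - \left(1348 - 5513\right) 23 = -147 - \left(-4165\right) 23 = -147 - -95795 = -147 + 95795 = 95648$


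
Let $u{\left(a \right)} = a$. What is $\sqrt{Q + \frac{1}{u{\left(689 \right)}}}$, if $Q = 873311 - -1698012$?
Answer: $\frac{2 \sqrt{305165256643}}{689} \approx 1603.5$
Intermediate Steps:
$Q = 2571323$ ($Q = 873311 + 1698012 = 2571323$)
$\sqrt{Q + \frac{1}{u{\left(689 \right)}}} = \sqrt{2571323 + \frac{1}{689}} = \sqrt{\frac{1771641548}{689}} = \frac{2 \sqrt{305165256643}}{689}$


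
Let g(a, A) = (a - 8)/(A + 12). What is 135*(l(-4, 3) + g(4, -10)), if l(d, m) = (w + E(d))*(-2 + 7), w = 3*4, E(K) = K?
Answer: 5130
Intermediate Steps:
w = 12
l(d, m) = 60 + 5*d (l(d, m) = (12 + d)*(-2 + 7) = (12 + d)*5 = 60 + 5*d)
g(a, A) = (-8 + a)/(12 + A)
135*(l(-4, 3) + g(4, -10)) = 135*((60 + 5*(-4)) + (-8 + 4)/(12 - 10)) = 135*((60 - 20) - 4/2) = 135*(40 + (1/2)*(-4)) = 135*(40 - 2) = 135*38 = 5130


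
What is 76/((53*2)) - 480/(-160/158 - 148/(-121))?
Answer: -60776126/26659 ≈ -2279.8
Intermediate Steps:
76/((53*2)) - 480/(-160/158 - 148/(-121)) = 76/106 - 480/(-160*1/158 - 148*(-1/121)) = 76*(1/106) - 480/(-80/79 + 148/121) = 38/53 - 480/2012/9559 = 38/53 - 480*9559/2012 = 38/53 - 1147080/503 = -60776126/26659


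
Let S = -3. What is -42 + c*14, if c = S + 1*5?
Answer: -14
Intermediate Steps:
c = 2 (c = -3 + 1*5 = -3 + 5 = 2)
-42 + c*14 = -42 + 2*14 = -42 + 28 = -14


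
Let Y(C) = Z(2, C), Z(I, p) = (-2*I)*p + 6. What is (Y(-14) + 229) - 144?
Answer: 147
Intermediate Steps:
Z(I, p) = 6 - 2*I*p (Z(I, p) = -2*I*p + 6 = 6 - 2*I*p)
Y(C) = 6 - 4*C (Y(C) = 6 - 2*2*C = 6 - 4*C)
(Y(-14) + 229) - 144 = ((6 - 4*(-14)) + 229) - 144 = ((6 + 56) + 229) - 144 = (62 + 229) - 144 = 291 - 144 = 147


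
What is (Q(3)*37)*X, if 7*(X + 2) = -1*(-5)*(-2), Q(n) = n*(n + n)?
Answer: -15984/7 ≈ -2283.4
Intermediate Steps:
Q(n) = 2*n² (Q(n) = n*(2*n) = 2*n²)
X = -24/7 (X = -2 + (-1*(-5)*(-2))/7 = -2 + (5*(-2))/7 = -2 + (⅐)*(-10) = -2 - 10/7 = -24/7 ≈ -3.4286)
(Q(3)*37)*X = ((2*3²)*37)*(-24/7) = ((2*9)*37)*(-24/7) = (18*37)*(-24/7) = 666*(-24/7) = -15984/7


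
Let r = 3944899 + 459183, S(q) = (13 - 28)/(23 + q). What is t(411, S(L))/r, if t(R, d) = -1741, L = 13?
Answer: -1741/4404082 ≈ -0.00039532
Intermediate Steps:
S(q) = -15/(23 + q)
r = 4404082
t(411, S(L))/r = -1741/4404082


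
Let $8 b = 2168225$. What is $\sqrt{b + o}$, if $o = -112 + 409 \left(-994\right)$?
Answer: $\frac{i \sqrt{2170078}}{4} \approx 368.28 i$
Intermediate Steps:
$b = \frac{2168225}{8}$ ($b = \frac{1}{8} \cdot 2168225 = \frac{2168225}{8} \approx 2.7103 \cdot 10^{5}$)
$o = -406658$ ($o = -112 - 406546 = -406658$)
$\sqrt{b + o} = \sqrt{\frac{2168225}{8} - 406658} = \sqrt{- \frac{1085039}{8}} = \frac{i \sqrt{2170078}}{4}$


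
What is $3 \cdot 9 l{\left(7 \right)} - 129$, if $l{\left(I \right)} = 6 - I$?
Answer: $-156$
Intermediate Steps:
$3 \cdot 9 l{\left(7 \right)} - 129 = 3 \cdot 9 \left(6 - 7\right) - 129 = 27 \left(6 - 7\right) - 129 = 27 \left(-1\right) - 129 = -27 - 129 = -156$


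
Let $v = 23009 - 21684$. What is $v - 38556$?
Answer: $-37231$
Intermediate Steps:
$v = 1325$ ($v = 23009 - 21684 = 1325$)
$v - 38556 = 1325 - 38556 = -37231$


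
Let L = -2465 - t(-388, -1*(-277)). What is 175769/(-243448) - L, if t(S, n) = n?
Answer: 667358647/243448 ≈ 2741.3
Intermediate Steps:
L = -2742 (L = -2465 - (-1)*(-277) = -2465 - 1*277 = -2465 - 277 = -2742)
175769/(-243448) - L = 175769/(-243448) - 1*(-2742) = 175769*(-1/243448) + 2742 = -175769/243448 + 2742 = 667358647/243448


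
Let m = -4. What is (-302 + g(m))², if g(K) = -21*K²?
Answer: 407044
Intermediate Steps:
(-302 + g(m))² = (-302 - 21*(-4)²)² = (-302 - 21*16)² = (-302 - 336)² = (-638)² = 407044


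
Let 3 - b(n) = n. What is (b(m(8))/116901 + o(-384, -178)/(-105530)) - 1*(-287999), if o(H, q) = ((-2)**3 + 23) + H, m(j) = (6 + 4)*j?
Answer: 3552917707088129/12336562530 ≈ 2.8800e+5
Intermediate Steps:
m(j) = 10*j
b(n) = 3 - n
o(H, q) = 15 + H (o(H, q) = (-8 + 23) + H = 15 + H)
(b(m(8))/116901 + o(-384, -178)/(-105530)) - 1*(-287999) = ((3 - 10*8)/116901 + (15 - 384)/(-105530)) - 1*(-287999) = ((3 - 1*80)*(1/116901) - 369*(-1/105530)) + 287999 = ((3 - 80)*(1/116901) + 369/105530) + 287999 = (-77*1/116901 + 369/105530) + 287999 = (-77/116901 + 369/105530) + 287999 = 35010659/12336562530 + 287999 = 3552917707088129/12336562530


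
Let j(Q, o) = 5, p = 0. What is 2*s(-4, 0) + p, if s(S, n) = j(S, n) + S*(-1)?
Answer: 18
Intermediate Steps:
s(S, n) = 5 - S (s(S, n) = 5 + S*(-1) = 5 - S)
2*s(-4, 0) + p = 2*(5 - 1*(-4)) + 0 = 2*(5 + 4) + 0 = 2*9 + 0 = 18 + 0 = 18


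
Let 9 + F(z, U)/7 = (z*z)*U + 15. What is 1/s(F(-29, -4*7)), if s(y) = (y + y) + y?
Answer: -1/494382 ≈ -2.0227e-6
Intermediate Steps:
F(z, U) = 42 + 7*U*z² (F(z, U) = -63 + 7*((z*z)*U + 15) = -63 + 7*(z²*U + 15) = -63 + 7*(U*z² + 15) = -63 + 7*(15 + U*z²) = -63 + (105 + 7*U*z²) = 42 + 7*U*z²)
s(y) = 3*y (s(y) = 2*y + y = 3*y)
1/s(F(-29, -4*7)) = 1/(3*(42 + 7*(-4*7)*(-29)²)) = 1/(3*(42 + 7*(-28)*841)) = 1/(3*(42 - 164836)) = 1/(3*(-164794)) = 1/(-494382) = -1/494382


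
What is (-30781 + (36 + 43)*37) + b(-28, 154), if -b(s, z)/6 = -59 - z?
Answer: -26580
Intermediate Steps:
b(s, z) = 354 + 6*z (b(s, z) = -6*(-59 - z) = 354 + 6*z)
(-30781 + (36 + 43)*37) + b(-28, 154) = (-30781 + (36 + 43)*37) + (354 + 6*154) = (-30781 + 79*37) + (354 + 924) = (-30781 + 2923) + 1278 = -27858 + 1278 = -26580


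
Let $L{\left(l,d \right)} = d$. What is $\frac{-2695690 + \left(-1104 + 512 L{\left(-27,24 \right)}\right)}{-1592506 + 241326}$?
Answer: $\frac{1342253}{675590} \approx 1.9868$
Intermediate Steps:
$\frac{-2695690 + \left(-1104 + 512 L{\left(-27,24 \right)}\right)}{-1592506 + 241326} = \frac{-2695690 + \left(-1104 + 512 \cdot 24\right)}{-1592506 + 241326} = \frac{-2695690 + \left(-1104 + 12288\right)}{-1351180} = \left(-2695690 + 11184\right) \left(- \frac{1}{1351180}\right) = \left(-2684506\right) \left(- \frac{1}{1351180}\right) = \frac{1342253}{675590}$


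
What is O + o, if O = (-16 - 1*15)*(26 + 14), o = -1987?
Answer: -3227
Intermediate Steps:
O = -1240 (O = (-16 - 15)*40 = -31*40 = -1240)
O + o = -1240 - 1987 = -3227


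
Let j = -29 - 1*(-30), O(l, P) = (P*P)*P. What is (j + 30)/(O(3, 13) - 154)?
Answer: 31/2043 ≈ 0.015174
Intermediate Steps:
O(l, P) = P³ (O(l, P) = P²*P = P³)
j = 1 (j = -29 + 30 = 1)
(j + 30)/(O(3, 13) - 154) = (1 + 30)/(13³ - 154) = 31/(2197 - 154) = 31/2043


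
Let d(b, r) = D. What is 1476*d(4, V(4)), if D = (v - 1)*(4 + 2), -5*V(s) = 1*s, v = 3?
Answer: 17712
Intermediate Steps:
V(s) = -s/5
D = 12 (D = (3 - 1)*(4 + 2) = 2*6 = 12)
d(b, r) = 12
1476*d(4, V(4)) = 1476*12 = 17712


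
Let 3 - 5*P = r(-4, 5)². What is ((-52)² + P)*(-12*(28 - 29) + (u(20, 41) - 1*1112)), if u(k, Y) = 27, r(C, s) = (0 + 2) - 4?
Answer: -14505887/5 ≈ -2.9012e+6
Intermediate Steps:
r(C, s) = -2 (r(C, s) = 2 - 4 = -2)
P = -⅕ (P = ⅗ - ⅕*(-2)² = ⅗ - ⅕*4 = ⅗ - ⅘ = -⅕ ≈ -0.20000)
((-52)² + P)*(-12*(28 - 29) + (u(20, 41) - 1*1112)) = ((-52)² - ⅕)*(-12*(28 - 29) + (27 - 1*1112)) = (2704 - ⅕)*(-12*(-1) + (27 - 1112)) = 13519*(12 - 1085)/5 = (13519/5)*(-1073) = -14505887/5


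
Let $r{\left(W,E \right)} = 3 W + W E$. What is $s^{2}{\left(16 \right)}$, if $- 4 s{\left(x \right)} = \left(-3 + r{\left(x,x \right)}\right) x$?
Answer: $1449616$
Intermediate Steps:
$r{\left(W,E \right)} = 3 W + E W$
$s{\left(x \right)} = - \frac{x \left(-3 + x \left(3 + x\right)\right)}{4}$ ($s{\left(x \right)} = - \frac{\left(-3 + x \left(3 + x\right)\right) x}{4} = - \frac{x \left(-3 + x \left(3 + x\right)\right)}{4}$)
$s^{2}{\left(16 \right)} = \left(\left(- \frac{1}{4}\right) 16 \left(-3 + 16 \left(3 + 16\right)\right)\right)^{2} = \left(\left(- \frac{1}{4}\right) 16 \left(-3 + 16 \cdot 19\right)\right)^{2} = \left(\left(- \frac{1}{4}\right) 16 \left(-3 + 304\right)\right)^{2} = \left(\left(- \frac{1}{4}\right) 16 \cdot 301\right)^{2} = \left(-1204\right)^{2} = 1449616$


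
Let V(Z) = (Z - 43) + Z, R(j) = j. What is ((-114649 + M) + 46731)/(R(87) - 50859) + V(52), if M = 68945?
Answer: 3096065/50772 ≈ 60.980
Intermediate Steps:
V(Z) = -43 + 2*Z (V(Z) = (-43 + Z) + Z = -43 + 2*Z)
((-114649 + M) + 46731)/(R(87) - 50859) + V(52) = ((-114649 + 68945) + 46731)/(87 - 50859) + (-43 + 2*52) = (-45704 + 46731)/(-50772) + (-43 + 104) = 1027*(-1/50772) + 61 = -1027/50772 + 61 = 3096065/50772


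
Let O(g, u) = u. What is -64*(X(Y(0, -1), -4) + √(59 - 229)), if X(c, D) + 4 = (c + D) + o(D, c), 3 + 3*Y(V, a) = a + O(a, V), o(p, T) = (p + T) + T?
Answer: 1024 - 64*I*√170 ≈ 1024.0 - 834.46*I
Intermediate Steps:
o(p, T) = p + 2*T (o(p, T) = (T + p) + T = p + 2*T)
Y(V, a) = -1 + V/3 + a/3 (Y(V, a) = -1 + (a + V)/3 = -1 + (V + a)/3 = -1 + (V/3 + a/3) = -1 + V/3 + a/3)
X(c, D) = -4 + 2*D + 3*c (X(c, D) = -4 + ((c + D) + (D + 2*c)) = -4 + ((D + c) + (D + 2*c)) = -4 + (2*D + 3*c) = -4 + 2*D + 3*c)
-64*(X(Y(0, -1), -4) + √(59 - 229)) = -64*((-4 + 2*(-4) + 3*(-1 + (⅓)*0 + (⅓)*(-1))) + √(59 - 229)) = -64*((-4 - 8 + 3*(-1 + 0 - ⅓)) + √(-170)) = -64*((-4 - 8 + 3*(-4/3)) + I*√170) = -64*((-4 - 8 - 4) + I*√170) = -64*(-16 + I*√170) = 1024 - 64*I*√170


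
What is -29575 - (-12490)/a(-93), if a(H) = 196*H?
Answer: -269552795/9114 ≈ -29576.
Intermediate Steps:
-29575 - (-12490)/a(-93) = -29575 - (-12490)/(196*(-93)) = -29575 - (-12490)/(-18228) = -29575 - (-12490)*(-1)/18228 = -29575 - 1*6245/9114 = -29575 - 6245/9114 = -269552795/9114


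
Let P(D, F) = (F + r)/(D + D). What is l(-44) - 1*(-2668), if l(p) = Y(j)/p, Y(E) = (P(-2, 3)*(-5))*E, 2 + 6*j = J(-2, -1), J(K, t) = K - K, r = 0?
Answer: 469573/176 ≈ 2668.0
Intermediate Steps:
J(K, t) = 0
j = -⅓ (j = -⅓ + (⅙)*0 = -⅓ + 0 = -⅓ ≈ -0.33333)
P(D, F) = F/(2*D) (P(D, F) = (F + 0)/(D + D) = F/((2*D)) = F*(1/(2*D)) = F/(2*D))
Y(E) = 15*E/4 (Y(E) = (((½)*3/(-2))*(-5))*E = (((½)*3*(-½))*(-5))*E = (-¾*(-5))*E = 15*E/4)
l(p) = -5/(4*p) (l(p) = ((15/4)*(-⅓))/p = -5/(4*p))
l(-44) - 1*(-2668) = -5/4/(-44) - 1*(-2668) = -5/4*(-1/44) + 2668 = 5/176 + 2668 = 469573/176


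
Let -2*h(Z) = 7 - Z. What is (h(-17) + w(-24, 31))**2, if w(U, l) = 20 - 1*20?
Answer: 144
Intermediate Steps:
h(Z) = -7/2 + Z/2 (h(Z) = -(7 - Z)/2 = -7/2 + Z/2)
w(U, l) = 0 (w(U, l) = 20 - 20 = 0)
(h(-17) + w(-24, 31))**2 = ((-7/2 + (1/2)*(-17)) + 0)**2 = ((-7/2 - 17/2) + 0)**2 = (-12 + 0)**2 = (-12)**2 = 144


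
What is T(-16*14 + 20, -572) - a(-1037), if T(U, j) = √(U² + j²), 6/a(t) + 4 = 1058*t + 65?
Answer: 2/365695 + 20*√922 ≈ 607.29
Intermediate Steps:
a(t) = 6/(61 + 1058*t) (a(t) = 6/(-4 + (1058*t + 65)) = 6/(-4 + (65 + 1058*t)) = 6/(61 + 1058*t))
T(-16*14 + 20, -572) - a(-1037) = √((-16*14 + 20)² + (-572)²) - 6/(61 + 1058*(-1037)) = √((-224 + 20)² + 327184) - 6/(61 - 1097146) = √((-204)² + 327184) - 6/(-1097085) = √(41616 + 327184) - 6*(-1)/1097085 = √368800 - 1*(-2/365695) = 20*√922 + 2/365695 = 2/365695 + 20*√922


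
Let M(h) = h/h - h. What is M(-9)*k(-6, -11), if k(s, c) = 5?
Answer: 50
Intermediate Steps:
M(h) = 1 - h
M(-9)*k(-6, -11) = (1 - 1*(-9))*5 = (1 + 9)*5 = 10*5 = 50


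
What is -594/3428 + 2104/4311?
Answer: 2325889/7389054 ≈ 0.31477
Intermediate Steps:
-594/3428 + 2104/4311 = -594*1/3428 + 2104*(1/4311) = -297/1714 + 2104/4311 = 2325889/7389054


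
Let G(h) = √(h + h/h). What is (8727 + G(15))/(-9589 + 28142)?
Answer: 8731/18553 ≈ 0.47060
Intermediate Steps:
G(h) = √(1 + h) (G(h) = √(h + 1) = √(1 + h))
(8727 + G(15))/(-9589 + 28142) = (8727 + √(1 + 15))/(-9589 + 28142) = (8727 + √16)/18553 = (8727 + 4)*(1/18553) = 8731*(1/18553) = 8731/18553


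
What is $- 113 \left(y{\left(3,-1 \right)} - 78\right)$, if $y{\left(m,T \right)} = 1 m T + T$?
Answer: $9266$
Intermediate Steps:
$y{\left(m,T \right)} = T + T m$ ($y{\left(m,T \right)} = m T + T = T m + T = T + T m$)
$- 113 \left(y{\left(3,-1 \right)} - 78\right) = - 113 \left(- (1 + 3) - 78\right) = - 113 \left(\left(-1\right) 4 - 78\right) = - 113 \left(-4 - 78\right) = \left(-113\right) \left(-82\right) = 9266$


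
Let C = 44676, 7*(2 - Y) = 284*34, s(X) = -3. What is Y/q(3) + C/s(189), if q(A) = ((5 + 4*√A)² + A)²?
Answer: -3106322073/208376 + 457995*√3/52094 ≈ -14892.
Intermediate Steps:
q(A) = (A + (5 + 4*√A)²)²
Y = -9642/7 (Y = 2 - 284*34/7 = 2 - ⅐*9656 = 2 - 9656/7 = -9642/7 ≈ -1377.4)
Y/q(3) + C/s(189) = -9642/(7*(3 + (5 + 4*√3)²)²) + 44676/(-3) = -9642/(7*(3 + (5 + 4*√3)²)²) + 44676*(-⅓) = -9642/(7*(3 + (5 + 4*√3)²)²) - 14892 = -14892 - 9642/(7*(3 + (5 + 4*√3)²)²)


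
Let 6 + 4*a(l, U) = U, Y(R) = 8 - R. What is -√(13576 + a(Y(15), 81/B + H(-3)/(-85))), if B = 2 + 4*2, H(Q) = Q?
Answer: -√1569447310/340 ≈ -116.52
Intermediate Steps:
B = 10 (B = 2 + 8 = 10)
a(l, U) = -3/2 + U/4
-√(13576 + a(Y(15), 81/B + H(-3)/(-85))) = -√(13576 + (-3/2 + (81/10 - 3/(-85))/4)) = -√(13576 + (-3/2 + (81*(⅒) - 3*(-1/85))/4)) = -√(13576 + (-3/2 + (81/10 + 3/85)/4)) = -√(13576 + (-3/2 + (¼)*(1383/170))) = -√(13576 + (-3/2 + 1383/680)) = -√(13576 + 363/680) = -√(9232043/680) = -√1569447310/340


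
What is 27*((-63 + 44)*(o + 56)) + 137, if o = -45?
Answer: -5506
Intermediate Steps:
27*((-63 + 44)*(o + 56)) + 137 = 27*((-63 + 44)*(-45 + 56)) + 137 = 27*(-19*11) + 137 = 27*(-209) + 137 = -5643 + 137 = -5506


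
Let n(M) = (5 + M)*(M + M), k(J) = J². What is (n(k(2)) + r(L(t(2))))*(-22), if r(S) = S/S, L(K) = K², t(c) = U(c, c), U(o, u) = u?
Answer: -1606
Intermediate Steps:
n(M) = 2*M*(5 + M) (n(M) = (5 + M)*(2*M) = 2*M*(5 + M))
t(c) = c
r(S) = 1
(n(k(2)) + r(L(t(2))))*(-22) = (2*2²*(5 + 2²) + 1)*(-22) = (2*4*(5 + 4) + 1)*(-22) = (2*4*9 + 1)*(-22) = (72 + 1)*(-22) = 73*(-22) = -1606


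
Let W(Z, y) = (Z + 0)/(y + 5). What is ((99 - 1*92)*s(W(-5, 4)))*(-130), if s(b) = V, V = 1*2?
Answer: -1820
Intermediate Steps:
W(Z, y) = Z/(5 + y)
V = 2
s(b) = 2
((99 - 1*92)*s(W(-5, 4)))*(-130) = ((99 - 1*92)*2)*(-130) = ((99 - 92)*2)*(-130) = (7*2)*(-130) = 14*(-130) = -1820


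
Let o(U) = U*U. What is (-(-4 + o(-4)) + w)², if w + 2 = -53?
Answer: 4489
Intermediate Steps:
o(U) = U²
w = -55 (w = -2 - 53 = -55)
(-(-4 + o(-4)) + w)² = (-(-4 + (-4)²) - 55)² = (-(-4 + 16) - 55)² = (-1*12 - 55)² = (-12 - 55)² = (-67)² = 4489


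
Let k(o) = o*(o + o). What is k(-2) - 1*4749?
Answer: -4741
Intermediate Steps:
k(o) = 2*o² (k(o) = o*(2*o) = 2*o²)
k(-2) - 1*4749 = 2*(-2)² - 1*4749 = 2*4 - 4749 = 8 - 4749 = -4741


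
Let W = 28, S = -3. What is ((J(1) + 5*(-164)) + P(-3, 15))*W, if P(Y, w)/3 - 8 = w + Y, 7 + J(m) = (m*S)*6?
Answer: -21980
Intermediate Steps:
J(m) = -7 - 18*m (J(m) = -7 + (m*(-3))*6 = -7 - 3*m*6 = -7 - 18*m)
P(Y, w) = 24 + 3*Y + 3*w (P(Y, w) = 24 + 3*(w + Y) = 24 + 3*(Y + w) = 24 + (3*Y + 3*w) = 24 + 3*Y + 3*w)
((J(1) + 5*(-164)) + P(-3, 15))*W = (((-7 - 18*1) + 5*(-164)) + (24 + 3*(-3) + 3*15))*28 = (((-7 - 18) - 820) + (24 - 9 + 45))*28 = ((-25 - 820) + 60)*28 = (-845 + 60)*28 = -785*28 = -21980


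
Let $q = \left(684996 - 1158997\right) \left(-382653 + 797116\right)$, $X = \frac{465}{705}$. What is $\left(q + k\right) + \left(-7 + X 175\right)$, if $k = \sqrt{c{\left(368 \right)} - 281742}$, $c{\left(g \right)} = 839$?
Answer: $- \frac{9233426188665}{47} + i \sqrt{280903} \approx -1.9646 \cdot 10^{11} + 530.0 i$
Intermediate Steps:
$X = \frac{31}{47}$ ($X = 465 \cdot \frac{1}{705} = \frac{31}{47} \approx 0.65957$)
$q = -196455876463$ ($q = \left(-474001\right) 414463 = -196455876463$)
$k = i \sqrt{280903}$ ($k = \sqrt{839 - 281742} = \sqrt{-280903} = i \sqrt{280903} \approx 530.0 i$)
$\left(q + k\right) + \left(-7 + X 175\right) = \left(-196455876463 + i \sqrt{280903}\right) + \left(-7 + \frac{31}{47} \cdot 175\right) = \left(-196455876463 + i \sqrt{280903}\right) + \left(-7 + \frac{5425}{47}\right) = \left(-196455876463 + i \sqrt{280903}\right) + \frac{5096}{47} = - \frac{9233426188665}{47} + i \sqrt{280903}$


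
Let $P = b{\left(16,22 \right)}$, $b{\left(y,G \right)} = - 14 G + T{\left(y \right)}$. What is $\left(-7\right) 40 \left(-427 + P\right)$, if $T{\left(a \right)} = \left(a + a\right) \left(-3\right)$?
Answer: $232680$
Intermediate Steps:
$T{\left(a \right)} = - 6 a$ ($T{\left(a \right)} = 2 a \left(-3\right) = - 6 a$)
$b{\left(y,G \right)} = - 14 G - 6 y$
$P = -404$ ($P = \left(-14\right) 22 - 96 = -308 - 96 = -404$)
$\left(-7\right) 40 \left(-427 + P\right) = \left(-7\right) 40 \left(-427 - 404\right) = \left(-280\right) \left(-831\right) = 232680$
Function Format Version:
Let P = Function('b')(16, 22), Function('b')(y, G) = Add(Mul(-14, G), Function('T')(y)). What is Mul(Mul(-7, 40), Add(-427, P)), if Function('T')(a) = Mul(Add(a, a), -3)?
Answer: 232680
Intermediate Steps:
Function('T')(a) = Mul(-6, a) (Function('T')(a) = Mul(Mul(2, a), -3) = Mul(-6, a))
Function('b')(y, G) = Add(Mul(-14, G), Mul(-6, y))
P = -404 (P = Add(Mul(-14, 22), Mul(-6, 16)) = Add(-308, -96) = -404)
Mul(Mul(-7, 40), Add(-427, P)) = Mul(Mul(-7, 40), Add(-427, -404)) = Mul(-280, -831) = 232680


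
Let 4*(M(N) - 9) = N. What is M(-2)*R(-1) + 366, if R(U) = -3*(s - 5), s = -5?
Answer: 621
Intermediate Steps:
M(N) = 9 + N/4
R(U) = 30 (R(U) = -3*(-5 - 5) = -3*(-10) = 30)
M(-2)*R(-1) + 366 = (9 + (¼)*(-2))*30 + 366 = (9 - ½)*30 + 366 = (17/2)*30 + 366 = 255 + 366 = 621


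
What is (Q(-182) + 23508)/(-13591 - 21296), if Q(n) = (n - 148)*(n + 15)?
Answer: -26206/11629 ≈ -2.2535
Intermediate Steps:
Q(n) = (-148 + n)*(15 + n)
(Q(-182) + 23508)/(-13591 - 21296) = ((-2220 + (-182)² - 133*(-182)) + 23508)/(-13591 - 21296) = ((-2220 + 33124 + 24206) + 23508)/(-34887) = (55110 + 23508)*(-1/34887) = 78618*(-1/34887) = -26206/11629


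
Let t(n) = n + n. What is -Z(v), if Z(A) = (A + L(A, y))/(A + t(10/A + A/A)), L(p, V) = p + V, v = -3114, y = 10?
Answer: -4840713/2422697 ≈ -1.9981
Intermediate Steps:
L(p, V) = V + p
t(n) = 2*n
Z(A) = (10 + 2*A)/(2 + A + 20/A) (Z(A) = (A + (10 + A))/(A + 2*(10/A + A/A)) = (10 + 2*A)/(A + 2*(10/A + 1)) = (10 + 2*A)/(A + 2*(1 + 10/A)) = (10 + 2*A)/(A + (2 + 20/A)) = (10 + 2*A)/(2 + A + 20/A))
-Z(v) = -2*(-3114)*(5 - 3114)/(20 + (-3114)**2 + 2*(-3114)) = -2*(-3114)*(-3109)/(20 + 9696996 - 6228) = -2*(-3114)*(-3109)/9690788 = -1*4840713/2422697 = -4840713/2422697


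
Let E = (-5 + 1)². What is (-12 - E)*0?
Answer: 0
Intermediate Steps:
E = 16 (E = (-4)² = 16)
(-12 - E)*0 = (-12 - 1*16)*0 = (-12 - 16)*0 = -28*0 = 0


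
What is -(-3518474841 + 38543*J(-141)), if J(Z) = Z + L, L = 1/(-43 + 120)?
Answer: 271340985565/77 ≈ 3.5239e+9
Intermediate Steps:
L = 1/77 ≈ 0.012987
J(Z) = 1/77 + Z (J(Z) = Z + 1/77 = 1/77 + Z)
-(-3518474841 + 38543*J(-141)) = -38543/(1/((1/77 - 141) - 91287)) = -38543/(1/(-10856/77 - 91287)) = -38543/(1/(-7039955/77)) = -38543/(-77/7039955) = -38543*(-7039955/77) = 271340985565/77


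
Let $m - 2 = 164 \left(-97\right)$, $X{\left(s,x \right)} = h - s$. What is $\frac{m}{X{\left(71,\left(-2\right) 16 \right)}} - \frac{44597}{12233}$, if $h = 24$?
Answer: $\frac{192482039}{574951} \approx 334.78$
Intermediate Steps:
$X{\left(s,x \right)} = 24 - s$
$m = -15906$ ($m = 2 + 164 \left(-97\right) = 2 - 15908 = -15906$)
$\frac{m}{X{\left(71,\left(-2\right) 16 \right)}} - \frac{44597}{12233} = - \frac{15906}{24 - 71} - \frac{44597}{12233} = - \frac{15906}{-47} - \frac{44597}{12233} = \left(-15906\right) \left(- \frac{1}{47}\right) - \frac{44597}{12233} = \frac{15906}{47} - \frac{44597}{12233} = \frac{192482039}{574951}$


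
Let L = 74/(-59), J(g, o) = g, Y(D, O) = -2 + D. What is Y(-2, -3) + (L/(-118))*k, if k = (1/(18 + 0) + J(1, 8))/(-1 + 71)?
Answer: -17543537/4386060 ≈ -3.9998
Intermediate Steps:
L = -74/59 (L = 74*(-1/59) = -74/59 ≈ -1.2542)
k = 19/1260 (k = (1/(18 + 0) + 1)/(-1 + 71) = (1/18 + 1)/70 = (1/18 + 1)*(1/70) = (19/18)*(1/70) = 19/1260 ≈ 0.015079)
Y(-2, -3) + (L/(-118))*k = (-2 - 2) - 74/59/(-118)*(19/1260) = -4 - 74/59*(-1/118)*(19/1260) = -4 + (37/3481)*(19/1260) = -4 + 703/4386060 = -17543537/4386060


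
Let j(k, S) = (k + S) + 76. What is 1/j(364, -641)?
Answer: -1/201 ≈ -0.0049751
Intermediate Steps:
j(k, S) = 76 + S + k (j(k, S) = (S + k) + 76 = 76 + S + k)
1/j(364, -641) = 1/(76 - 641 + 364) = 1/(-201) = -1/201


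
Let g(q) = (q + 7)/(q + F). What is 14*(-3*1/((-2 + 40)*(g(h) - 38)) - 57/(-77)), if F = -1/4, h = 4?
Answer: 1142781/109934 ≈ 10.395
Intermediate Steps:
F = -¼ (F = -1*¼ = -¼ ≈ -0.25000)
g(q) = (7 + q)/(-¼ + q) (g(q) = (q + 7)/(q - ¼) = (7 + q)/(-¼ + q))
14*(-3*1/((-2 + 40)*(g(h) - 38)) - 57/(-77)) = 14*(-3*1/((-2 + 40)*(4*(7 + 4)/(-1 + 4*4) - 38)) - 57/(-77)) = 14*(-3*1/(38*(4*11/(-1 + 16) - 38)) - 57*(-1/77)) = 14*(-3*1/(38*(4*11/15 - 38)) + 57/77) = 14*(-3*1/(38*(4*(1/15)*11 - 38)) + 57/77) = 14*(-3*1/(38*(44/15 - 38)) + 57/77) = 14*(-3/((-526/15*38)) + 57/77) = 14*(-3/(-19988/15) + 57/77) = 14*(-3*(-15/19988) + 57/77) = 14*(45/19988 + 57/77) = 14*(1142781/1539076) = 1142781/109934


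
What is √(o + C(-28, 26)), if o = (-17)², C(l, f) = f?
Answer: 3*√35 ≈ 17.748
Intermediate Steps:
o = 289
√(o + C(-28, 26)) = √(289 + 26) = √315 = 3*√35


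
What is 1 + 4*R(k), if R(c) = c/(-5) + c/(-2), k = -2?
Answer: 33/5 ≈ 6.6000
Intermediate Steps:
R(c) = -7*c/10 (R(c) = c*(-1/5) + c*(-1/2) = -c/5 - c/2 = -7*c/10)
1 + 4*R(k) = 1 + 4*(-7/10*(-2)) = 1 + 4*(7/5) = 1 + 28/5 = 33/5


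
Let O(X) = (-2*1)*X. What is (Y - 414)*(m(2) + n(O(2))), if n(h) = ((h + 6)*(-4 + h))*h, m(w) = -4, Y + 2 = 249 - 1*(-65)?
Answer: -6120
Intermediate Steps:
Y = 312 (Y = -2 + (249 - 1*(-65)) = -2 + (249 + 65) = -2 + 314 = 312)
O(X) = -2*X
n(h) = h*(-4 + h)*(6 + h) (n(h) = ((6 + h)*(-4 + h))*h = ((-4 + h)*(6 + h))*h = h*(-4 + h)*(6 + h))
(Y - 414)*(m(2) + n(O(2))) = (312 - 414)*(-4 + (-2*2)*(-24 + (-2*2)**2 + 2*(-2*2))) = -102*(-4 - 4*(-24 + (-4)**2 + 2*(-4))) = -102*(-4 - 4*(-24 + 16 - 8)) = -102*(-4 - 4*(-16)) = -102*(-4 + 64) = -102*60 = -6120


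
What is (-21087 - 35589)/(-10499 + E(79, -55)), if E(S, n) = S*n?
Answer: 4723/1237 ≈ 3.8181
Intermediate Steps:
(-21087 - 35589)/(-10499 + E(79, -55)) = (-21087 - 35589)/(-10499 + 79*(-55)) = -56676/(-10499 - 4345) = -56676/(-14844) = -56676*(-1/14844) = 4723/1237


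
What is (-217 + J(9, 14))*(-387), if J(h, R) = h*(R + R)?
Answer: -13545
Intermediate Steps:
J(h, R) = 2*R*h (J(h, R) = h*(2*R) = 2*R*h)
(-217 + J(9, 14))*(-387) = (-217 + 2*14*9)*(-387) = (-217 + 252)*(-387) = 35*(-387) = -13545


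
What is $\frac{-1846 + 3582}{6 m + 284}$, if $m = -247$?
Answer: $- \frac{868}{599} \approx -1.4491$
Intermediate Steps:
$\frac{-1846 + 3582}{6 m + 284} = \frac{-1846 + 3582}{6 \left(-247\right) + 284} = \frac{1736}{-1482 + 284} = \frac{1736}{-1198} = 1736 \left(- \frac{1}{1198}\right) = - \frac{868}{599}$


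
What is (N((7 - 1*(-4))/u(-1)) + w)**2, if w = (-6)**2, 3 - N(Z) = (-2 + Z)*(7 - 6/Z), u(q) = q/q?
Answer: 44100/121 ≈ 364.46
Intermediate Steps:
u(q) = 1
N(Z) = 3 - (-2 + Z)*(7 - 6/Z)
w = 36
(N((7 - 1*(-4))/u(-1)) + w)**2 = ((23 - 12/(7 - 1*(-4)) - 7*(7 - 1*(-4))/1) + 36)**2 = ((23 - 12/(7 + 4) - 7*(7 + 4)) + 36)**2 = ((23 - 12/(11*1) - 77) + 36)**2 = ((23 - 12/11 - 7*11) + 36)**2 = ((23 - 12*1/11 - 77) + 36)**2 = ((23 - 12/11 - 77) + 36)**2 = (-606/11 + 36)**2 = (-210/11)**2 = 44100/121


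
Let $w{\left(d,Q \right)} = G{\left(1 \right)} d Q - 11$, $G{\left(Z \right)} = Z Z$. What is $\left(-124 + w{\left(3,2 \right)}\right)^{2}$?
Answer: $16641$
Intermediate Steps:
$G{\left(Z \right)} = Z^{2}$
$w{\left(d,Q \right)} = -11 + Q d$ ($w{\left(d,Q \right)} = 1^{2} d Q - 11 = 1 d Q - 11 = d Q - 11 = Q d - 11 = -11 + Q d$)
$\left(-124 + w{\left(3,2 \right)}\right)^{2} = \left(-124 + \left(-11 + 2 \cdot 3\right)\right)^{2} = \left(-124 + \left(-11 + 6\right)\right)^{2} = \left(-124 - 5\right)^{2} = \left(-129\right)^{2} = 16641$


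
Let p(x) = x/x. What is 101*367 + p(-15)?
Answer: 37068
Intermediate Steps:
p(x) = 1
101*367 + p(-15) = 101*367 + 1 = 37067 + 1 = 37068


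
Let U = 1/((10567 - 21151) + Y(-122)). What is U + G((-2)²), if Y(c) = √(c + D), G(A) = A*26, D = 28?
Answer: 5825094508/56010575 - I*√94/112021150 ≈ 104.0 - 8.6549e-8*I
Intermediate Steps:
G(A) = 26*A
Y(c) = √(28 + c) (Y(c) = √(c + 28) = √(28 + c))
U = 1/(-10584 + I*√94) (U = 1/((10567 - 21151) + √(28 - 122)) = 1/(-10584 + √(-94)) = 1/(-10584 + I*√94) ≈ -9.4482e-5 - 8.65e-8*I)
U + G((-2)²) = (-5292/56010575 - I*√94/112021150) + 26*(-2)² = (-5292/56010575 - I*√94/112021150) + 26*4 = (-5292/56010575 - I*√94/112021150) + 104 = 5825094508/56010575 - I*√94/112021150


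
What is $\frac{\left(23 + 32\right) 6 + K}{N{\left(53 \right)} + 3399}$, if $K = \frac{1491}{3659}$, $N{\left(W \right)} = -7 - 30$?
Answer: $\frac{1208961}{12301558} \approx 0.098277$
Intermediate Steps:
$N{\left(W \right)} = -37$ ($N{\left(W \right)} = -7 - 30 = -37$)
$K = \frac{1491}{3659}$ ($K = 1491 \cdot \frac{1}{3659} = \frac{1491}{3659} \approx 0.40749$)
$\frac{\left(23 + 32\right) 6 + K}{N{\left(53 \right)} + 3399} = \frac{\left(23 + 32\right) 6 + \frac{1491}{3659}}{-37 + 3399} = \frac{55 \cdot 6 + \frac{1491}{3659}}{3362} = \left(330 + \frac{1491}{3659}\right) \frac{1}{3362} = \frac{1208961}{3659} \cdot \frac{1}{3362} = \frac{1208961}{12301558}$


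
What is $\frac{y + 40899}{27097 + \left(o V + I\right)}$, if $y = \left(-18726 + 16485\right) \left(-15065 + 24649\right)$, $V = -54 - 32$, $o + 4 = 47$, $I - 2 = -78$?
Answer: $- \frac{21436845}{23323} \approx -919.13$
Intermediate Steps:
$I = -76$ ($I = 2 - 78 = -76$)
$o = 43$ ($o = -4 + 47 = 43$)
$V = -86$
$y = -21477744$ ($y = \left(-2241\right) 9584 = -21477744$)
$\frac{y + 40899}{27097 + \left(o V + I\right)} = \frac{-21477744 + 40899}{27097 + \left(43 \left(-86\right) - 76\right)} = - \frac{21436845}{27097 - 3774} = - \frac{21436845}{23323}$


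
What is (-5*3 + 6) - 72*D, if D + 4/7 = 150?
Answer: -75375/7 ≈ -10768.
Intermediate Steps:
D = 1046/7 (D = -4/7 + 150 = 1046/7 ≈ 149.43)
(-5*3 + 6) - 72*D = (-5*3 + 6) - 72*1046/7 = (-15 + 6) - 75312/7 = -9 - 75312/7 = -75375/7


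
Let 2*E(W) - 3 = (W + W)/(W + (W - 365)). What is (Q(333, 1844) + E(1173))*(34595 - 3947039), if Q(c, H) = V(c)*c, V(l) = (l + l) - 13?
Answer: -1685365902164394/1981 ≈ -8.5077e+11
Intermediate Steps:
V(l) = -13 + 2*l (V(l) = 2*l - 13 = -13 + 2*l)
Q(c, H) = c*(-13 + 2*c) (Q(c, H) = (-13 + 2*c)*c = c*(-13 + 2*c))
E(W) = 3/2 + W/(-365 + 2*W) (E(W) = 3/2 + ((W + W)/(W + (W - 365)))/2 = 3/2 + ((2*W)/(W + (-365 + W)))/2 = 3/2 + ((2*W)/(-365 + 2*W))/2 = 3/2 + (2*W/(-365 + 2*W))/2 = 3/2 + W/(-365 + 2*W))
(Q(333, 1844) + E(1173))*(34595 - 3947039) = (333*(-13 + 2*333) + (-1095 + 8*1173)/(2*(-365 + 2*1173)))*(34595 - 3947039) = (333*(-13 + 666) + (-1095 + 9384)/(2*(-365 + 2346)))*(-3912444) = (333*653 + (½)*8289/1981)*(-3912444) = (217449 + (½)*(1/1981)*8289)*(-3912444) = (217449 + 8289/3962)*(-3912444) = (861541227/3962)*(-3912444) = -1685365902164394/1981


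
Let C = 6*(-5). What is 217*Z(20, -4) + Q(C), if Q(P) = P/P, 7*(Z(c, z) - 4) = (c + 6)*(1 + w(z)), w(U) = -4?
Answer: -1549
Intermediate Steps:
C = -30
Z(c, z) = 10/7 - 3*c/7 (Z(c, z) = 4 + ((c + 6)*(1 - 4))/7 = 4 + ((6 + c)*(-3))/7 = 4 + (-18 - 3*c)/7 = 4 + (-18/7 - 3*c/7) = 10/7 - 3*c/7)
Q(P) = 1
217*Z(20, -4) + Q(C) = 217*(10/7 - 3/7*20) + 1 = 217*(10/7 - 60/7) + 1 = 217*(-50/7) + 1 = -1550 + 1 = -1549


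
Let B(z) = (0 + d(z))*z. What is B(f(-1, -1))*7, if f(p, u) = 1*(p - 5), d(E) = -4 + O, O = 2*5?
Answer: -252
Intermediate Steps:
O = 10
d(E) = 6 (d(E) = -4 + 10 = 6)
f(p, u) = -5 + p (f(p, u) = 1*(-5 + p) = -5 + p)
B(z) = 6*z (B(z) = (0 + 6)*z = 6*z)
B(f(-1, -1))*7 = (6*(-5 - 1))*7 = (6*(-6))*7 = -36*7 = -252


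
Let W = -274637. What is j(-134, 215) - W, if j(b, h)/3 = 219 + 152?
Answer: 275750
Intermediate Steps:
j(b, h) = 1113 (j(b, h) = 3*(219 + 152) = 3*371 = 1113)
j(-134, 215) - W = 1113 - 1*(-274637) = 1113 + 274637 = 275750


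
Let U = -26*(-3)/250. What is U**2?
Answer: 1521/15625 ≈ 0.097344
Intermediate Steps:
U = 39/125 (U = 78*(1/250) = 39/125 ≈ 0.31200)
U**2 = (39/125)**2 = 1521/15625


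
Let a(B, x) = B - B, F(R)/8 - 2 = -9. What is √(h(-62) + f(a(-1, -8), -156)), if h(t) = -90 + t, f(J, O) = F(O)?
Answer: 4*I*√13 ≈ 14.422*I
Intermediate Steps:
F(R) = -56 (F(R) = 16 + 8*(-9) = 16 - 72 = -56)
a(B, x) = 0
f(J, O) = -56
√(h(-62) + f(a(-1, -8), -156)) = √((-90 - 62) - 56) = √(-152 - 56) = √(-208) = 4*I*√13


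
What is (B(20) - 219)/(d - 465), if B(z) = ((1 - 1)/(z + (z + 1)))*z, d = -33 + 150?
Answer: 73/116 ≈ 0.62931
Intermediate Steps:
d = 117
B(z) = 0 (B(z) = (0/(z + (1 + z)))*z = (0/(1 + 2*z))*z = 0*z = 0)
(B(20) - 219)/(d - 465) = (0 - 219)/(117 - 465) = -219/(-348) = -219*(-1/348) = 73/116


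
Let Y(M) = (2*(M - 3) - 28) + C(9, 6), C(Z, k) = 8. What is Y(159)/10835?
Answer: 292/10835 ≈ 0.026950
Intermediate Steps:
Y(M) = -26 + 2*M (Y(M) = (2*(M - 3) - 28) + 8 = (2*(-3 + M) - 28) + 8 = ((-6 + 2*M) - 28) + 8 = (-34 + 2*M) + 8 = -26 + 2*M)
Y(159)/10835 = (-26 + 2*159)/10835 = (-26 + 318)*(1/10835) = 292*(1/10835) = 292/10835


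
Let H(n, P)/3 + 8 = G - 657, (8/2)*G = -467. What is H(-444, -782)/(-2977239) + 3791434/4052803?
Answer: 15063346675949/16088217534556 ≈ 0.93630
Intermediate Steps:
G = -467/4 (G = (1/4)*(-467) = -467/4 ≈ -116.75)
H(n, P) = -9381/4 (H(n, P) = -24 + 3*(-467/4 - 657) = -24 + 3*(-3095/4) = -24 - 9285/4 = -9381/4)
H(-444, -782)/(-2977239) + 3791434/4052803 = -9381/4/(-2977239) + 3791434/4052803 = -9381/4*(-1/2977239) + 3791434*(1/4052803) = 3127/3969652 + 3791434/4052803 = 15063346675949/16088217534556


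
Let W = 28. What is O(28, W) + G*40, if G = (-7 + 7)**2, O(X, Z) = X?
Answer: 28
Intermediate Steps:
G = 0 (G = 0**2 = 0)
O(28, W) + G*40 = 28 + 0*40 = 28 + 0 = 28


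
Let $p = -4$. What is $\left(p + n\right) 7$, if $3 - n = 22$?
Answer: $-161$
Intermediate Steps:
$n = -19$ ($n = 3 - 22 = -19$)
$\left(p + n\right) 7 = \left(-4 - 19\right) 7 = \left(-23\right) 7 = -161$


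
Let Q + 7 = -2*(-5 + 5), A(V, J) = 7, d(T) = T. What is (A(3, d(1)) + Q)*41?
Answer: 0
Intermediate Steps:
Q = -7 (Q = -7 - 2*(-5 + 5) = -7 - 2*0 = -7 + 0 = -7)
(A(3, d(1)) + Q)*41 = (7 - 7)*41 = 0*41 = 0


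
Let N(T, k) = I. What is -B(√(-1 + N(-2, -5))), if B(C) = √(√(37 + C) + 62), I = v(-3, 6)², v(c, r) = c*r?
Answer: -√(62 + √(37 + √323)) ≈ -8.3315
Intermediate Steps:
I = 324 (I = (-3*6)² = (-18)² = 324)
N(T, k) = 324
B(C) = √(62 + √(37 + C))
-B(√(-1 + N(-2, -5))) = -√(62 + √(37 + √(-1 + 324))) = -√(62 + √(37 + √323))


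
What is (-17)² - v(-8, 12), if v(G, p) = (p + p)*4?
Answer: 193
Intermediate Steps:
v(G, p) = 8*p (v(G, p) = (2*p)*4 = 8*p)
(-17)² - v(-8, 12) = (-17)² - 8*12 = 289 - 1*96 = 289 - 96 = 193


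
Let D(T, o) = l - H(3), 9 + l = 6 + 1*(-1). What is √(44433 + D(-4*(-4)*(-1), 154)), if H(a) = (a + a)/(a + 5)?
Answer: √177713/2 ≈ 210.78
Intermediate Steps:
H(a) = 2*a/(5 + a) (H(a) = (2*a)/(5 + a) = 2*a/(5 + a))
l = -4 (l = -9 + (6 + 1*(-1)) = -9 + (6 - 1) = -9 + 5 = -4)
D(T, o) = -19/4 (D(T, o) = -4 - 2*3/(5 + 3) = -4 - 2*3/8 = -4 - 1*¾ = -4 - ¾ = -19/4)
√(44433 + D(-4*(-4)*(-1), 154)) = √(44433 - 19/4) = √(177713/4) = √177713/2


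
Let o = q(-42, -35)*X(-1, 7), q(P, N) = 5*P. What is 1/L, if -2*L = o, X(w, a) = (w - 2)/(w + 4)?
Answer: -1/105 ≈ -0.0095238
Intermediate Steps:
X(w, a) = (-2 + w)/(4 + w)
o = 210 (o = (5*(-42))*((-2 - 1)/(4 - 1)) = -210*(-3)/3 = -70*(-3) = -210*(-1) = 210)
L = -105 (L = -½*210 = -105)
1/L = 1/(-105) = -1/105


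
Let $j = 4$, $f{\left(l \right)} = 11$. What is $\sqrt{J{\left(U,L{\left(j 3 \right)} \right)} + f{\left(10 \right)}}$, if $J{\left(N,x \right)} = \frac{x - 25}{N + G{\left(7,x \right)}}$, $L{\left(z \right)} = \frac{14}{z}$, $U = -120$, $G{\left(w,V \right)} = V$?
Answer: $\frac{11 \sqrt{47058}}{713} \approx 3.3467$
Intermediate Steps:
$J{\left(N,x \right)} = \frac{-25 + x}{N + x}$ ($J{\left(N,x \right)} = \frac{x - 25}{N + x} = \frac{-25 + x}{N + x}$)
$\sqrt{J{\left(U,L{\left(j 3 \right)} \right)} + f{\left(10 \right)}} = \sqrt{\frac{-25 + \frac{14}{4 \cdot 3}}{-120 + \frac{14}{4 \cdot 3}} + 11} = \sqrt{\frac{-25 + \frac{14}{12}}{-120 + \frac{14}{12}} + 11} = \sqrt{\frac{-25 + 14 \cdot \frac{1}{12}}{-120 + 14 \cdot \frac{1}{12}} + 11} = \sqrt{\frac{-25 + \frac{7}{6}}{-120 + \frac{7}{6}} + 11} = \sqrt{\frac{1}{- \frac{713}{6}} \left(- \frac{143}{6}\right) + 11} = \sqrt{\left(- \frac{6}{713}\right) \left(- \frac{143}{6}\right) + 11} = \sqrt{\frac{143}{713} + 11} = \sqrt{\frac{7986}{713}} = \frac{11 \sqrt{47058}}{713}$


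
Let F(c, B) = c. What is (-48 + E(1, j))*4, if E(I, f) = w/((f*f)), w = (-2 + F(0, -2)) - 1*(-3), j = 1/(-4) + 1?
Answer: -1664/9 ≈ -184.89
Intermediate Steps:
j = ¾ (j = -¼ + 1 = ¾ ≈ 0.75000)
w = 1 (w = (-2 + 0) - 1*(-3) = -2 + 3 = 1)
E(I, f) = f⁻² (E(I, f) = 1/(f*f) = 1/f² = f⁻²)
(-48 + E(1, j))*4 = (-48 + (¾)⁻²)*4 = (-48 + 16/9)*4 = -416/9*4 = -1664/9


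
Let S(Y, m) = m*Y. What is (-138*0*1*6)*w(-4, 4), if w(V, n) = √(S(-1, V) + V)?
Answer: 0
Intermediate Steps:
S(Y, m) = Y*m
w(V, n) = 0 (w(V, n) = √(-V + V) = √0 = 0)
(-138*0*1*6)*w(-4, 4) = -138*0*1*6*0 = -0*6*0 = -138*0*0 = 0*0 = 0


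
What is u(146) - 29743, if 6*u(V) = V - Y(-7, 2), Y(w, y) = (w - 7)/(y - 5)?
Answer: -267475/9 ≈ -29719.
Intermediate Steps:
Y(w, y) = (-7 + w)/(-5 + y)
u(V) = -7/9 + V/6 (u(V) = (V - (-7 - 7)/(-5 + 2))/6 = (V - (-14)/(-3))/6 = (V - (-1)*(-14)/3)/6 = (V - 1*14/3)/6 = (V - 14/3)/6 = (-14/3 + V)/6 = -7/9 + V/6)
u(146) - 29743 = (-7/9 + (1/6)*146) - 29743 = (-7/9 + 73/3) - 29743 = 212/9 - 29743 = -267475/9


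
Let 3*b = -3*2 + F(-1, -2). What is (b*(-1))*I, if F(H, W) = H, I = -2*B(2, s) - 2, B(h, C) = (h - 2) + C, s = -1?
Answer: 0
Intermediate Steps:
B(h, C) = -2 + C + h (B(h, C) = (-2 + h) + C = -2 + C + h)
I = 0 (I = -2*(-2 - 1 + 2) - 2 = -2*(-1) - 2 = 2 - 2 = 0)
b = -7/3 (b = (-3*2 - 1)/3 = (-6 - 1)/3 = (1/3)*(-7) = -7/3 ≈ -2.3333)
(b*(-1))*I = -7/3*(-1)*0 = (7/3)*0 = 0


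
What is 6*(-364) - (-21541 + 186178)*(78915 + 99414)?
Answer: -29359553757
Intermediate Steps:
6*(-364) - (-21541 + 186178)*(78915 + 99414) = -2184 - 164637*178329 = -2184 - 1*29359551573 = -2184 - 29359551573 = -29359553757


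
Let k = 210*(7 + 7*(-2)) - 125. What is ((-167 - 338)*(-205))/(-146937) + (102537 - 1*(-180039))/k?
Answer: -1437448003/8081535 ≈ -177.87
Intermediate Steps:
k = -1595 (k = 210*(7 - 14) - 125 = 210*(-7) - 125 = -1470 - 125 = -1595)
((-167 - 338)*(-205))/(-146937) + (102537 - 1*(-180039))/k = ((-167 - 338)*(-205))/(-146937) + (102537 - 1*(-180039))/(-1595) = -505*(-205)*(-1/146937) + (102537 + 180039)*(-1/1595) = 103525*(-1/146937) + 282576*(-1/1595) = -103525/146937 - 9744/55 = -1437448003/8081535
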